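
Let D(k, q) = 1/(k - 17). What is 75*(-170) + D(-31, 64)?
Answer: -612001/48 ≈ -12750.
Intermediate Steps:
D(k, q) = 1/(-17 + k)
75*(-170) + D(-31, 64) = 75*(-170) + 1/(-17 - 31) = -12750 + 1/(-48) = -12750 - 1/48 = -612001/48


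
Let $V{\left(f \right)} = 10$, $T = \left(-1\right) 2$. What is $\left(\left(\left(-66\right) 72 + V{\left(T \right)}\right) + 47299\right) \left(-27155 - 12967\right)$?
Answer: $-1707471954$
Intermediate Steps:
$T = -2$
$\left(\left(\left(-66\right) 72 + V{\left(T \right)}\right) + 47299\right) \left(-27155 - 12967\right) = \left(\left(\left(-66\right) 72 + 10\right) + 47299\right) \left(-27155 - 12967\right) = \left(\left(-4752 + 10\right) + 47299\right) \left(-40122\right) = \left(-4742 + 47299\right) \left(-40122\right) = 42557 \left(-40122\right) = -1707471954$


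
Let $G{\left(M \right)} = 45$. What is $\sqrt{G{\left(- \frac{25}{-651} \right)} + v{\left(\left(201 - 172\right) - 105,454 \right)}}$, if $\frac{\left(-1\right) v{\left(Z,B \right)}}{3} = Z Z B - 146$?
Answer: $i \sqrt{7866429} \approx 2804.7 i$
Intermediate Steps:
$v{\left(Z,B \right)} = 438 - 3 B Z^{2}$ ($v{\left(Z,B \right)} = - 3 \left(Z Z B - 146\right) = - 3 \left(Z^{2} B - 146\right) = - 3 \left(B Z^{2} - 146\right) = - 3 \left(-146 + B Z^{2}\right) = 438 - 3 B Z^{2}$)
$\sqrt{G{\left(- \frac{25}{-651} \right)} + v{\left(\left(201 - 172\right) - 105,454 \right)}} = \sqrt{45 + \left(438 - 1362 \left(\left(201 - 172\right) - 105\right)^{2}\right)} = \sqrt{45 + \left(438 - 1362 \left(29 - 105\right)^{2}\right)} = \sqrt{45 + \left(438 - 1362 \left(-76\right)^{2}\right)} = \sqrt{45 + \left(438 - 1362 \cdot 5776\right)} = \sqrt{45 + \left(438 - 7866912\right)} = \sqrt{45 - 7866474} = \sqrt{-7866429} = i \sqrt{7866429}$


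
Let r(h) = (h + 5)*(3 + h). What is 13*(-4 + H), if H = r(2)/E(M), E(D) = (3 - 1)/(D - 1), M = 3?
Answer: 403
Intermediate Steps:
r(h) = (3 + h)*(5 + h) (r(h) = (5 + h)*(3 + h) = (3 + h)*(5 + h))
E(D) = 2/(-1 + D)
H = 35 (H = (15 + 2² + 8*2)/((2/(-1 + 3))) = (15 + 4 + 16)/((2/2)) = 35/((2*(½))) = 35/1 = 35*1 = 35)
13*(-4 + H) = 13*(-4 + 35) = 13*31 = 403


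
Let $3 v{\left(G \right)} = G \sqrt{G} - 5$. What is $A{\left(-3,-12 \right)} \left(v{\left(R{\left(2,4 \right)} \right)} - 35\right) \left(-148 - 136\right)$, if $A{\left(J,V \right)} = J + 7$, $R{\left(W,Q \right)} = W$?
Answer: $\frac{124960}{3} - \frac{2272 \sqrt{2}}{3} \approx 40582.0$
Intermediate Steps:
$v{\left(G \right)} = - \frac{5}{3} + \frac{G^{\frac{3}{2}}}{3}$ ($v{\left(G \right)} = \frac{G \sqrt{G} - 5}{3} = \frac{G^{\frac{3}{2}} - 5}{3} = \frac{-5 + G^{\frac{3}{2}}}{3} = - \frac{5}{3} + \frac{G^{\frac{3}{2}}}{3}$)
$A{\left(J,V \right)} = 7 + J$
$A{\left(-3,-12 \right)} \left(v{\left(R{\left(2,4 \right)} \right)} - 35\right) \left(-148 - 136\right) = \left(7 - 3\right) \left(\left(- \frac{5}{3} + \frac{2^{\frac{3}{2}}}{3}\right) - 35\right) \left(-148 - 136\right) = 4 \left(\left(- \frac{5}{3} + \frac{2 \sqrt{2}}{3}\right) - 35\right) \left(-284\right) = 4 \left(- \frac{110}{3} + \frac{2 \sqrt{2}}{3}\right) \left(-284\right) = 4 \left(\frac{31240}{3} - \frac{568 \sqrt{2}}{3}\right) = \frac{124960}{3} - \frac{2272 \sqrt{2}}{3}$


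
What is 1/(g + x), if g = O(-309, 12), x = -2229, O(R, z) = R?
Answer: -1/2538 ≈ -0.00039401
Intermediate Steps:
g = -309
1/(g + x) = 1/(-309 - 2229) = 1/(-2538) = -1/2538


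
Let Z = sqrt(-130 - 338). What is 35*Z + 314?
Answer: 314 + 210*I*sqrt(13) ≈ 314.0 + 757.17*I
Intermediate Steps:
Z = 6*I*sqrt(13) (Z = sqrt(-468) = 6*I*sqrt(13) ≈ 21.633*I)
35*Z + 314 = 35*(6*I*sqrt(13)) + 314 = 210*I*sqrt(13) + 314 = 314 + 210*I*sqrt(13)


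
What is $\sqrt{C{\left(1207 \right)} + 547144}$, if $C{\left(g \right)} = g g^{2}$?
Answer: $\sqrt{1758963887} \approx 41940.0$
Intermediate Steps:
$C{\left(g \right)} = g^{3}$
$\sqrt{C{\left(1207 \right)} + 547144} = \sqrt{1207^{3} + 547144} = \sqrt{1758416743 + 547144} = \sqrt{1758963887}$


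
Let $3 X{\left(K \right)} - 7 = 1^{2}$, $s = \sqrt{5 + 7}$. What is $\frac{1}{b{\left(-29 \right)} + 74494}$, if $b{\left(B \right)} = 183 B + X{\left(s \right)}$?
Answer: $\frac{3}{207569} \approx 1.4453 \cdot 10^{-5}$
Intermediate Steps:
$s = 2 \sqrt{3}$ ($s = \sqrt{12} = 2 \sqrt{3} \approx 3.4641$)
$X{\left(K \right)} = \frac{8}{3}$ ($X{\left(K \right)} = \frac{7}{3} + \frac{1^{2}}{3} = \frac{7}{3} + \frac{1}{3} \cdot 1 = \frac{7}{3} + \frac{1}{3} = \frac{8}{3}$)
$b{\left(B \right)} = \frac{8}{3} + 183 B$ ($b{\left(B \right)} = 183 B + \frac{8}{3} = \frac{8}{3} + 183 B$)
$\frac{1}{b{\left(-29 \right)} + 74494} = \frac{1}{\left(\frac{8}{3} + 183 \left(-29\right)\right) + 74494} = \frac{1}{\left(\frac{8}{3} - 5307\right) + 74494} = \frac{1}{- \frac{15913}{3} + 74494} = \frac{1}{\frac{207569}{3}} = \frac{3}{207569}$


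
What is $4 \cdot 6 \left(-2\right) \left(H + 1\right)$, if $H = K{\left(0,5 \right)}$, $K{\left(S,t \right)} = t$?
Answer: $-288$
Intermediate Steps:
$H = 5$
$4 \cdot 6 \left(-2\right) \left(H + 1\right) = 4 \cdot 6 \left(-2\right) \left(5 + 1\right) = 24 \left(-2\right) 6 = \left(-48\right) 6 = -288$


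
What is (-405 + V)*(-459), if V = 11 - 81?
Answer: 218025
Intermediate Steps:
V = -70
(-405 + V)*(-459) = (-405 - 70)*(-459) = -475*(-459) = 218025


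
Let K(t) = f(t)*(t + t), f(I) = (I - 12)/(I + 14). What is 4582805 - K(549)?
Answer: 2579529589/563 ≈ 4.5818e+6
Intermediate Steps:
f(I) = (-12 + I)/(14 + I)
K(t) = 2*t*(-12 + t)/(14 + t) (K(t) = ((-12 + t)/(14 + t))*(t + t) = ((-12 + t)/(14 + t))*(2*t) = 2*t*(-12 + t)/(14 + t))
4582805 - K(549) = 4582805 - 2*549*(-12 + 549)/(14 + 549) = 4582805 - 2*549*537/563 = 4582805 - 1*589626/563 = 4582805 - 589626/563 = 2579529589/563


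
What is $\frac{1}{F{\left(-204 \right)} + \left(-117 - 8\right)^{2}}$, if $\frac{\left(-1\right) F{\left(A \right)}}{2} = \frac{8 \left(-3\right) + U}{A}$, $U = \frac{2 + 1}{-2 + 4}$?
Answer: $\frac{68}{1062485} \approx 6.4001 \cdot 10^{-5}$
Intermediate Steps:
$U = \frac{3}{2} \approx 1.5$
$F{\left(A \right)} = \frac{45}{A}$ ($F{\left(A \right)} = - 2 \frac{8 \left(-3\right) + \frac{3}{2}}{A} = - 2 \frac{-24 + \frac{3}{2}}{A} = - 2 \left(- \frac{45}{2 A}\right) = \frac{45}{A}$)
$\frac{1}{F{\left(-204 \right)} + \left(-117 - 8\right)^{2}} = \frac{1}{\frac{45}{-204} + \left(-117 - 8\right)^{2}} = \frac{1}{45 \left(- \frac{1}{204}\right) + \left(-125\right)^{2}} = \frac{1}{- \frac{15}{68} + 15625} = \frac{1}{\frac{1062485}{68}} = \frac{68}{1062485}$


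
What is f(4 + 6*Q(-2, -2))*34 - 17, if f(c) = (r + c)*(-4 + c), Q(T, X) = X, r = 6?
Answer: 799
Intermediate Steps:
f(c) = (-4 + c)*(6 + c) (f(c) = (6 + c)*(-4 + c) = (-4 + c)*(6 + c))
f(4 + 6*Q(-2, -2))*34 - 17 = (-24 + (4 + 6*(-2))² + 2*(4 + 6*(-2)))*34 - 17 = (-24 + (4 - 12)² + 2*(4 - 12))*34 - 17 = (-24 + (-8)² + 2*(-8))*34 - 17 = (-24 + 64 - 16)*34 - 17 = 24*34 - 17 = 816 - 17 = 799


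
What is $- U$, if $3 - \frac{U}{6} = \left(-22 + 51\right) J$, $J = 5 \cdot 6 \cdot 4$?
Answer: $20862$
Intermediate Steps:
$J = 120$ ($J = 30 \cdot 4 = 120$)
$U = -20862$ ($U = 18 - 6 \left(-22 + 51\right) 120 = 18 - 6 \cdot 29 \cdot 120 = 18 - 20880 = -20862$)
$- U = \left(-1\right) \left(-20862\right) = 20862$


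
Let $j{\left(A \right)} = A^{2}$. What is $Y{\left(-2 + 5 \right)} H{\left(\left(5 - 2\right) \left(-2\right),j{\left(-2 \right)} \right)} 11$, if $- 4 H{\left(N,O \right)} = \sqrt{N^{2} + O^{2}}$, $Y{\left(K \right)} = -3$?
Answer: $\frac{33 \sqrt{13}}{2} \approx 59.492$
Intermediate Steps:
$H{\left(N,O \right)} = - \frac{\sqrt{N^{2} + O^{2}}}{4}$
$Y{\left(-2 + 5 \right)} H{\left(\left(5 - 2\right) \left(-2\right),j{\left(-2 \right)} \right)} 11 = - 3 \left(- \frac{\sqrt{\left(\left(5 - 2\right) \left(-2\right)\right)^{2} + \left(\left(-2\right)^{2}\right)^{2}}}{4}\right) 11 = - 3 \left(- \frac{\sqrt{\left(3 \left(-2\right)\right)^{2} + 4^{2}}}{4}\right) 11 = - 3 \left(- \frac{\sqrt{\left(-6\right)^{2} + 16}}{4}\right) 11 = - 3 \left(- \frac{\sqrt{36 + 16}}{4}\right) 11 = - 3 \left(- \frac{\sqrt{52}}{4}\right) 11 = - 3 \left(- \frac{2 \sqrt{13}}{4}\right) 11 = - 3 \left(- \frac{\sqrt{13}}{2}\right) 11 = \frac{3 \sqrt{13}}{2} \cdot 11 = \frac{33 \sqrt{13}}{2}$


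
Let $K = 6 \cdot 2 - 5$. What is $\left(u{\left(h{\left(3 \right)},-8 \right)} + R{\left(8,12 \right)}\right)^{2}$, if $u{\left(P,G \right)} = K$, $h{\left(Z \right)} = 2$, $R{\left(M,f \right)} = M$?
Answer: $225$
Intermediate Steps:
$K = 7$ ($K = 12 - 5 = 7$)
$u{\left(P,G \right)} = 7$
$\left(u{\left(h{\left(3 \right)},-8 \right)} + R{\left(8,12 \right)}\right)^{2} = \left(7 + 8\right)^{2} = 15^{2} = 225$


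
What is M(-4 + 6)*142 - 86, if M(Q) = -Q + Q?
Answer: -86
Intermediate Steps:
M(Q) = 0
M(-4 + 6)*142 - 86 = 0*142 - 86 = 0 - 86 = -86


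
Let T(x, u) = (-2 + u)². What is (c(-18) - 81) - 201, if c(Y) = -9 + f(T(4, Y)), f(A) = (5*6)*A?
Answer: 11709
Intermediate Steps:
f(A) = 30*A
c(Y) = -9 + 30*(-2 + Y)²
(c(-18) - 81) - 201 = ((-9 + 30*(-2 - 18)²) - 81) - 201 = ((-9 + 30*(-20)²) - 81) - 201 = ((-9 + 30*400) - 81) - 201 = ((-9 + 12000) - 81) - 201 = (11991 - 81) - 201 = 11910 - 201 = 11709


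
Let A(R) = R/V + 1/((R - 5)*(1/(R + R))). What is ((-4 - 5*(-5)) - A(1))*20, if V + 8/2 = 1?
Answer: 1310/3 ≈ 436.67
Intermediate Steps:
V = -3 (V = -4 + 1 = -3)
A(R) = -R/3 + 2*R/(-5 + R) (A(R) = R/(-3) + 1/((R - 5)*(1/(R + R))) = R*(-1/3) + 1/((-5 + R)*(1/(2*R))) = -R/3 + 1/((-5 + R)*((1/(2*R)))) = -R/3 + (2*R)/(-5 + R) = -R/3 + 2*R/(-5 + R))
((-4 - 5*(-5)) - A(1))*20 = ((-4 - 5*(-5)) - (11 - 1*1)/(3*(-5 + 1)))*20 = ((-4 + 25) - (11 - 1)/(3*(-4)))*20 = (21 - (-1)*10/(3*4))*20 = (21 - 1*(-5/6))*20 = (21 + 5/6)*20 = (131/6)*20 = 1310/3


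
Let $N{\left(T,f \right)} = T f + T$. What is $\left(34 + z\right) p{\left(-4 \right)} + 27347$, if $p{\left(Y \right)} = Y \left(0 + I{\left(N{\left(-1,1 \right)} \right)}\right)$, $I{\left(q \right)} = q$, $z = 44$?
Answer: $27971$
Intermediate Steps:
$N{\left(T,f \right)} = T + T f$
$p{\left(Y \right)} = - 2 Y$ ($p{\left(Y \right)} = Y \left(0 - \left(1 + 1\right)\right) = Y \left(0 - 2\right) = Y \left(-2\right) = - 2 Y$)
$\left(34 + z\right) p{\left(-4 \right)} + 27347 = \left(34 + 44\right) \left(\left(-2\right) \left(-4\right)\right) + 27347 = 78 \cdot 8 + 27347 = 624 + 27347 = 27971$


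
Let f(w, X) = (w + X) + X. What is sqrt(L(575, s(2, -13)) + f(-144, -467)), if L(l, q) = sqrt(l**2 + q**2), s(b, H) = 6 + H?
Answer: sqrt(-1078 + sqrt(330674)) ≈ 22.427*I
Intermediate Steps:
f(w, X) = w + 2*X (f(w, X) = (X + w) + X = w + 2*X)
sqrt(L(575, s(2, -13)) + f(-144, -467)) = sqrt(sqrt(575**2 + (6 - 13)**2) + (-144 + 2*(-467))) = sqrt(sqrt(330625 + (-7)**2) + (-144 - 934)) = sqrt(sqrt(330625 + 49) - 1078) = sqrt(sqrt(330674) - 1078) = sqrt(-1078 + sqrt(330674))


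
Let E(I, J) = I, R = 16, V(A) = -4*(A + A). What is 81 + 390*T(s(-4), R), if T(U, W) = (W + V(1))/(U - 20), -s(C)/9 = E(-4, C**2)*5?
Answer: 201/2 ≈ 100.50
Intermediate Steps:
V(A) = -8*A
s(C) = 180 (s(C) = -(-36)*5 = -9*(-20) = 180)
T(U, W) = (-8 + W)/(-20 + U) (T(U, W) = (W - 8*1)/(U - 20) = (W - 8)/(-20 + U) = (-8 + W)/(-20 + U))
81 + 390*T(s(-4), R) = 81 + 390*((-8 + 16)/(-20 + 180)) = 81 + 390*(8/160) = 81 + 390*((1/160)*8) = 81 + 390*(1/20) = 81 + 39/2 = 201/2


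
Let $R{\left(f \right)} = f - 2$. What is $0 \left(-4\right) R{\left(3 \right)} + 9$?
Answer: $9$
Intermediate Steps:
$R{\left(f \right)} = -2 + f$
$0 \left(-4\right) R{\left(3 \right)} + 9 = 0 \left(-4\right) \left(-2 + 3\right) + 9 = 0 \cdot 1 + 9 = 0 + 9 = 9$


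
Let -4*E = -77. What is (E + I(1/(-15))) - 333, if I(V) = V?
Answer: -18829/60 ≈ -313.82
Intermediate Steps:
E = 77/4 (E = -1/4*(-77) = 77/4 ≈ 19.250)
(E + I(1/(-15))) - 333 = (77/4 + 1/(-15)) - 333 = (77/4 + 1*(-1/15)) - 333 = (77/4 - 1/15) - 333 = 1151/60 - 333 = -18829/60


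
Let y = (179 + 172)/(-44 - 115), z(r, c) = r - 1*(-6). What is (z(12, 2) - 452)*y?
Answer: 50778/53 ≈ 958.08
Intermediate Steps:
z(r, c) = 6 + r (z(r, c) = r + 6 = 6 + r)
y = -117/53 (y = 351/(-159) = 351*(-1/159) = -117/53 ≈ -2.2075)
(z(12, 2) - 452)*y = ((6 + 12) - 452)*(-117/53) = (18 - 452)*(-117/53) = -434*(-117/53) = 50778/53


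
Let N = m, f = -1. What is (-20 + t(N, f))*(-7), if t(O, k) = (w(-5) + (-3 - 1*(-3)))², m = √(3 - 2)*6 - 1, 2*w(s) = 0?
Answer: 140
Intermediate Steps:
w(s) = 0 (w(s) = (½)*0 = 0)
m = 5 (m = √1*6 - 1 = 1*6 - 1 = 6 - 1 = 5)
N = 5
t(O, k) = 0 (t(O, k) = (0 + (-3 - 1*(-3)))² = (0 + (-3 + 3))² = (0 + 0)² = 0² = 0)
(-20 + t(N, f))*(-7) = (-20 + 0)*(-7) = -20*(-7) = 140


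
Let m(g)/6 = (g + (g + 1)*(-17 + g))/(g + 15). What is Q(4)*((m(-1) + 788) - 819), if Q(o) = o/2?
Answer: -440/7 ≈ -62.857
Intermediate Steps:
Q(o) = o/2 (Q(o) = o*(½) = o/2)
m(g) = 6*(g + (1 + g)*(-17 + g))/(15 + g) (m(g) = 6*((g + (g + 1)*(-17 + g))/(g + 15)) = 6*((g + (1 + g)*(-17 + g))/(15 + g)) = 6*(g + (1 + g)*(-17 + g))/(15 + g))
Q(4)*((m(-1) + 788) - 819) = ((½)*4)*((6*(-17 + (-1)² - 15*(-1))/(15 - 1) + 788) - 819) = 2*((6*(-17 + 1 + 15)/14 + 788) - 819) = 2*((6*(1/14)*(-1) + 788) - 819) = 2*((-3/7 + 788) - 819) = 2*(5513/7 - 819) = 2*(-220/7) = -440/7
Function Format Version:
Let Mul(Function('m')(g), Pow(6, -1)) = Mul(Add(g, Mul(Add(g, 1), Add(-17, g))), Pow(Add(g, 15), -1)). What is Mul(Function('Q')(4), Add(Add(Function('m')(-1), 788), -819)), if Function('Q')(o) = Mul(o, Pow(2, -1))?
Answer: Rational(-440, 7) ≈ -62.857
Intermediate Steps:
Function('Q')(o) = Mul(Rational(1, 2), o) (Function('Q')(o) = Mul(o, Rational(1, 2)) = Mul(Rational(1, 2), o))
Function('m')(g) = Mul(6, Pow(Add(15, g), -1), Add(g, Mul(Add(1, g), Add(-17, g)))) (Function('m')(g) = Mul(6, Mul(Add(g, Mul(Add(g, 1), Add(-17, g))), Pow(Add(g, 15), -1))) = Mul(6, Mul(Add(g, Mul(Add(1, g), Add(-17, g))), Pow(Add(15, g), -1))) = Mul(6, Mul(Pow(Add(15, g), -1), Add(g, Mul(Add(1, g), Add(-17, g))))) = Mul(6, Pow(Add(15, g), -1), Add(g, Mul(Add(1, g), Add(-17, g)))))
Mul(Function('Q')(4), Add(Add(Function('m')(-1), 788), -819)) = Mul(Mul(Rational(1, 2), 4), Add(Add(Mul(6, Pow(Add(15, -1), -1), Add(-17, Pow(-1, 2), Mul(-15, -1))), 788), -819)) = Mul(2, Add(Add(Mul(6, Pow(14, -1), Add(-17, 1, 15)), 788), -819)) = Mul(2, Add(Add(Mul(6, Rational(1, 14), -1), 788), -819)) = Mul(2, Add(Add(Rational(-3, 7), 788), -819)) = Mul(2, Add(Rational(5513, 7), -819)) = Mul(2, Rational(-220, 7)) = Rational(-440, 7)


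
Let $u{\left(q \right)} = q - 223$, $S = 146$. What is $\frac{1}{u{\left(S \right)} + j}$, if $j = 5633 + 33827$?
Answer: $\frac{1}{39383} \approx 2.5392 \cdot 10^{-5}$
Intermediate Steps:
$j = 39460$
$u{\left(q \right)} = -223 + q$
$\frac{1}{u{\left(S \right)} + j} = \frac{1}{\left(-223 + 146\right) + 39460} = \frac{1}{-77 + 39460} = \frac{1}{39383}$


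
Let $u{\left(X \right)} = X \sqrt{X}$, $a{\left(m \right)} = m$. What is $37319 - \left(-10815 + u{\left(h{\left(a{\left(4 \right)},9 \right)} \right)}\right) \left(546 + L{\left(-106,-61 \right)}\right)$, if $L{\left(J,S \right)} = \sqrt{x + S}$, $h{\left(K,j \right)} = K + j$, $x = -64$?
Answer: $37319 + \left(546 + 5 i \sqrt{5}\right) \left(10815 - 13 \sqrt{13}\right) \approx 5.9167 \cdot 10^{6} + 1.2039 \cdot 10^{5} i$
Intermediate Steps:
$L{\left(J,S \right)} = \sqrt{-64 + S}$
$u{\left(X \right)} = X^{\frac{3}{2}}$
$37319 - \left(-10815 + u{\left(h{\left(a{\left(4 \right)},9 \right)} \right)}\right) \left(546 + L{\left(-106,-61 \right)}\right) = 37319 - \left(-10815 + \left(4 + 9\right)^{\frac{3}{2}}\right) \left(546 + \sqrt{-64 - 61}\right) = 37319 - \left(-10815 + 13^{\frac{3}{2}}\right) \left(546 + \sqrt{-125}\right) = 37319 - \left(-10815 + 13 \sqrt{13}\right) \left(546 + 5 i \sqrt{5}\right)$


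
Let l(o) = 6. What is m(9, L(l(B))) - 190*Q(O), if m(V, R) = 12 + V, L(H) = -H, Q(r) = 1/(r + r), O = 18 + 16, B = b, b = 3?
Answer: 619/34 ≈ 18.206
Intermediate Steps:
B = 3
O = 34
Q(r) = 1/(2*r)
m(9, L(l(B))) - 190*Q(O) = (12 + 9) - 95/34 = 21 - 95/34 = 619/34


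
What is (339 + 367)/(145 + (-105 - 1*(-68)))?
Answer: 353/54 ≈ 6.5370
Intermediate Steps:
(339 + 367)/(145 + (-105 - 1*(-68))) = 706/(145 + (-105 + 68)) = 706/(145 - 37) = 706/108 = 706*(1/108) = 353/54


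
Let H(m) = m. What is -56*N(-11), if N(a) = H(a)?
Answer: 616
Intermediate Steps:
N(a) = a
-56*N(-11) = -56*(-11) = 616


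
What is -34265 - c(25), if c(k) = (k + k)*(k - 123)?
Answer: -29365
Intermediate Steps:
c(k) = 2*k*(-123 + k) (c(k) = (2*k)*(-123 + k) = 2*k*(-123 + k))
-34265 - c(25) = -34265 - 2*25*(-123 + 25) = -34265 - 2*25*(-98) = -34265 - 1*(-4900) = -34265 + 4900 = -29365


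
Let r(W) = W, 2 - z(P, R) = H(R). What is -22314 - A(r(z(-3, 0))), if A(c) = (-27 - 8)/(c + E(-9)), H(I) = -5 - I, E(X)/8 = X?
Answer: -290089/13 ≈ -22315.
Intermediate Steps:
E(X) = 8*X
z(P, R) = 7 + R (z(P, R) = 2 - (-5 - R) = 2 + (5 + R) = 7 + R)
A(c) = -35/(-72 + c) (A(c) = (-27 - 8)/(c + 8*(-9)) = -35/(c - 72) = -35/(-72 + c))
-22314 - A(r(z(-3, 0))) = -22314 - (-35)/(-72 + (7 + 0)) = -22314 - (-35)/(-72 + 7) = -22314 - (-35)/(-65) = -22314 - (-35)*(-1)/65 = -22314 - 1*7/13 = -22314 - 7/13 = -290089/13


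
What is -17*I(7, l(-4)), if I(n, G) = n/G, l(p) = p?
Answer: 119/4 ≈ 29.750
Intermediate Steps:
-17*I(7, l(-4)) = -119/(-4) = -119*(-1)/4 = -17*(-7/4) = 119/4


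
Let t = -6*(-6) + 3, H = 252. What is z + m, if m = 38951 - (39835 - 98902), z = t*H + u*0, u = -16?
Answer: 107846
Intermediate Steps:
t = 39 (t = 36 + 3 = 39)
z = 9828 (z = 39*252 - 16*0 = 9828 + 0 = 9828)
m = 98018 (m = 38951 - 1*(-59067) = 38951 + 59067 = 98018)
z + m = 9828 + 98018 = 107846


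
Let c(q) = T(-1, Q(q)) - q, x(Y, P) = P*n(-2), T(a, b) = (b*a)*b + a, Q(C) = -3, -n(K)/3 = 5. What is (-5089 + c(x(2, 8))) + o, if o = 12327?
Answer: 7348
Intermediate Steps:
n(K) = -15 (n(K) = -3*5 = -15)
T(a, b) = a + a*b² (T(a, b) = (a*b)*b + a = a*b² + a = a + a*b²)
x(Y, P) = -15*P (x(Y, P) = P*(-15) = -15*P)
c(q) = -10 - q (c(q) = -(1 + (-3)²) - q = -(1 + 9) - q = -1*10 - q = -10 - q)
(-5089 + c(x(2, 8))) + o = (-5089 + (-10 - (-15)*8)) + 12327 = (-5089 + (-10 - 1*(-120))) + 12327 = (-5089 + (-10 + 120)) + 12327 = (-5089 + 110) + 12327 = -4979 + 12327 = 7348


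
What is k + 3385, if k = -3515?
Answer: -130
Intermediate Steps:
k + 3385 = -3515 + 3385 = -130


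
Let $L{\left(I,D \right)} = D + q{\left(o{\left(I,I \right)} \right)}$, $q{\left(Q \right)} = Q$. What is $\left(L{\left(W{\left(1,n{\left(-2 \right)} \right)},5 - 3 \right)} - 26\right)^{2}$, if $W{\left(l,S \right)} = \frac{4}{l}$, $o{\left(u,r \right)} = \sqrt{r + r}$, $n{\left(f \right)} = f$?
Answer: $584 - 96 \sqrt{2} \approx 448.24$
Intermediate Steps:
$o{\left(u,r \right)} = \sqrt{2} \sqrt{r}$ ($o{\left(u,r \right)} = \sqrt{2 r} = \sqrt{2} \sqrt{r}$)
$L{\left(I,D \right)} = D + \sqrt{2} \sqrt{I}$
$\left(L{\left(W{\left(1,n{\left(-2 \right)} \right)},5 - 3 \right)} - 26\right)^{2} = \left(\left(\left(5 - 3\right) + \sqrt{2} \sqrt{\frac{4}{1}}\right) - 26\right)^{2} = \left(\left(\left(5 - 3\right) + \sqrt{2} \sqrt{4 \cdot 1}\right) - 26\right)^{2} = \left(\left(2 + \sqrt{2} \sqrt{4}\right) - 26\right)^{2} = \left(\left(2 + \sqrt{2} \cdot 2\right) - 26\right)^{2} = \left(\left(2 + 2 \sqrt{2}\right) - 26\right)^{2} = \left(-24 + 2 \sqrt{2}\right)^{2}$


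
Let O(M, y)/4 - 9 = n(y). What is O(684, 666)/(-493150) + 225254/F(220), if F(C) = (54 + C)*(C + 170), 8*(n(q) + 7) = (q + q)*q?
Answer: 3184238053/2634900450 ≈ 1.2085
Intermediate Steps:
n(q) = -7 + q**2/4 (n(q) = -7 + ((q + q)*q)/8 = -7 + ((2*q)*q)/8 = -7 + (2*q**2)/8 = -7 + q**2/4)
O(M, y) = 8 + y**2 (O(M, y) = 36 + 4*(-7 + y**2/4) = 36 + (-28 + y**2) = 8 + y**2)
F(C) = (54 + C)*(170 + C)
O(684, 666)/(-493150) + 225254/F(220) = (8 + 666**2)/(-493150) + 225254/(9180 + 220**2 + 224*220) = (8 + 443556)*(-1/493150) + 225254/(9180 + 48400 + 49280) = 443564*(-1/493150) + 225254/106860 = -221782/246575 + 225254*(1/106860) = -221782/246575 + 112627/53430 = 3184238053/2634900450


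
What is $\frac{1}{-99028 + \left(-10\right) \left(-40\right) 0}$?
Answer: $- \frac{1}{99028} \approx -1.0098 \cdot 10^{-5}$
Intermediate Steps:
$\frac{1}{-99028 + \left(-10\right) \left(-40\right) 0} = \frac{1}{-99028 + 400 \cdot 0} = \frac{1}{-99028 + 0} = \frac{1}{-99028} = - \frac{1}{99028}$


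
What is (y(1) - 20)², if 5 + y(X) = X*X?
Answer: 576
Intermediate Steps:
y(X) = -5 + X² (y(X) = -5 + X*X = -5 + X²)
(y(1) - 20)² = ((-5 + 1²) - 20)² = ((-5 + 1) - 20)² = (-4 - 20)² = (-24)² = 576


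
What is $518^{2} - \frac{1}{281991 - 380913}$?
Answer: $\frac{26543146729}{98922} \approx 2.6832 \cdot 10^{5}$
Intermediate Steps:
$518^{2} - \frac{1}{281991 - 380913} = 268324 - \frac{1}{-98922} = 268324 - - \frac{1}{98922} = 268324 + \frac{1}{98922} = \frac{26543146729}{98922}$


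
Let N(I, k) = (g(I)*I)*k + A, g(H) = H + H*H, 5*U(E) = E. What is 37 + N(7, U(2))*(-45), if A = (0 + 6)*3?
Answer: -7829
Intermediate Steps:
U(E) = E/5
g(H) = H + H**2
A = 18 (A = 6*3 = 18)
N(I, k) = 18 + k*I**2*(1 + I) (N(I, k) = ((I*(1 + I))*I)*k + 18 = (I**2*(1 + I))*k + 18 = k*I**2*(1 + I) + 18 = 18 + k*I**2*(1 + I))
37 + N(7, U(2))*(-45) = 37 + (18 + ((1/5)*2)*7**2*(1 + 7))*(-45) = 37 + (18 + (2/5)*49*8)*(-45) = 37 + (18 + 784/5)*(-45) = 37 + (874/5)*(-45) = 37 - 7866 = -7829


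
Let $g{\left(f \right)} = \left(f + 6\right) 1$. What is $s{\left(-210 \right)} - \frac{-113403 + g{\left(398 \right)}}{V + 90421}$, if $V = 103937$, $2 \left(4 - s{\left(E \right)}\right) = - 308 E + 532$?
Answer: $- \frac{6336346517}{194358} \approx -32601.0$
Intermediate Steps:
$s{\left(E \right)} = -262 + 154 E$ ($s{\left(E \right)} = 4 - \frac{- 308 E + 532}{2} = 4 - \frac{532 - 308 E}{2} = 4 + \left(-266 + 154 E\right) = -262 + 154 E$)
$g{\left(f \right)} = 6 + f$ ($g{\left(f \right)} = \left(6 + f\right) 1 = 6 + f$)
$s{\left(-210 \right)} - \frac{-113403 + g{\left(398 \right)}}{V + 90421} = \left(-262 + 154 \left(-210\right)\right) - \frac{-113403 + \left(6 + 398\right)}{103937 + 90421} = \left(-262 - 32340\right) - \frac{-113403 + 404}{194358} = -32602 - \left(-112999\right) \frac{1}{194358} = -32602 - - \frac{112999}{194358} = -32602 + \frac{112999}{194358} = - \frac{6336346517}{194358}$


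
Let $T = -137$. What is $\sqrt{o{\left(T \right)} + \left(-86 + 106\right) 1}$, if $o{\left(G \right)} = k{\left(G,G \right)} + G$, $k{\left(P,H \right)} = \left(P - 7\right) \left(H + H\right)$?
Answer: $3 \sqrt{4371} \approx 198.34$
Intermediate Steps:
$k{\left(P,H \right)} = 2 H \left(-7 + P\right)$ ($k{\left(P,H \right)} = \left(-7 + P\right) 2 H = 2 H \left(-7 + P\right)$)
$o{\left(G \right)} = G + 2 G \left(-7 + G\right)$ ($o{\left(G \right)} = 2 G \left(-7 + G\right) + G = G + 2 G \left(-7 + G\right)$)
$\sqrt{o{\left(T \right)} + \left(-86 + 106\right) 1} = \sqrt{- 137 \left(-13 + 2 \left(-137\right)\right) + \left(-86 + 106\right) 1} = \sqrt{- 137 \left(-13 - 274\right) + 20 \cdot 1} = \sqrt{\left(-137\right) \left(-287\right) + 20} = \sqrt{39319 + 20} = \sqrt{39339} = 3 \sqrt{4371}$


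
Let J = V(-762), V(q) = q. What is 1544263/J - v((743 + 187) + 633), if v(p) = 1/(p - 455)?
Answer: -855522083/422148 ≈ -2026.6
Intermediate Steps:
J = -762
v(p) = 1/(-455 + p)
1544263/J - v((743 + 187) + 633) = 1544263/(-762) - 1/(-455 + ((743 + 187) + 633)) = 1544263*(-1/762) - 1/(-455 + (930 + 633)) = -1544263/762 - 1/(-455 + 1563) = -1544263/762 - 1/1108 = -855522083/422148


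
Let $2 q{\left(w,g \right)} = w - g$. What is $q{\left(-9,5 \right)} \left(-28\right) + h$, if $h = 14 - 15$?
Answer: $195$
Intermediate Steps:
$q{\left(w,g \right)} = \frac{w}{2} - \frac{g}{2}$ ($q{\left(w,g \right)} = \frac{w - g}{2} = \frac{w}{2} - \frac{g}{2}$)
$h = -1$
$q{\left(-9,5 \right)} \left(-28\right) + h = \left(\frac{1}{2} \left(-9\right) - \frac{5}{2}\right) \left(-28\right) - 1 = \left(- \frac{9}{2} - \frac{5}{2}\right) \left(-28\right) - 1 = \left(-7\right) \left(-28\right) - 1 = 196 - 1 = 195$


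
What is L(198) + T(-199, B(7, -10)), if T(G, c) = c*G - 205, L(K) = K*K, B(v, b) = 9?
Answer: 37208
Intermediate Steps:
L(K) = K**2
T(G, c) = -205 + G*c (T(G, c) = G*c - 205 = -205 + G*c)
L(198) + T(-199, B(7, -10)) = 198**2 + (-205 - 199*9) = 39204 + (-205 - 1791) = 39204 - 1996 = 37208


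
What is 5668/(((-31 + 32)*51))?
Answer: 5668/51 ≈ 111.14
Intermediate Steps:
5668/(((-31 + 32)*51)) = 5668/((1*51)) = 5668/51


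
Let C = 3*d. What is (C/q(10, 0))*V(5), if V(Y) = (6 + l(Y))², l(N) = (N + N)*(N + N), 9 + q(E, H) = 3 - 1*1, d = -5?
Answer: 168540/7 ≈ 24077.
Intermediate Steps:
q(E, H) = -7 (q(E, H) = -9 + (3 - 1*1) = -9 + (3 - 1) = -9 + 2 = -7)
C = -15 (C = 3*(-5) = -15)
l(N) = 4*N² (l(N) = (2*N)*(2*N) = 4*N²)
V(Y) = (6 + 4*Y²)²
(C/q(10, 0))*V(5) = (-15/(-7))*(4*(3 + 2*5²)²) = (-15*(-⅐))*(4*(3 + 2*25)²) = 15*(4*(3 + 50)²)/7 = 15*(4*53²)/7 = 15*(4*2809)/7 = (15/7)*11236 = 168540/7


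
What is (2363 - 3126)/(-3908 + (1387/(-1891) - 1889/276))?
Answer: 398221908/2043602639 ≈ 0.19486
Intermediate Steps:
(2363 - 3126)/(-3908 + (1387/(-1891) - 1889/276)) = -763/(-3908 + (1387*(-1/1891) - 1889*1/276)) = -763/(-3908 + (-1387/1891 - 1889/276)) = -763/(-3908 - 3954911/521916) = -763/(-2043602639/521916) = -763*(-521916/2043602639) = 398221908/2043602639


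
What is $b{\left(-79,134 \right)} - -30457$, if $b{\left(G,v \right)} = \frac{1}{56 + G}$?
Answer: $\frac{700510}{23} \approx 30457.0$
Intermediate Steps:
$b{\left(-79,134 \right)} - -30457 = \frac{1}{56 - 79} - -30457 = \frac{1}{-23} + 30457 = - \frac{1}{23} + 30457 = \frac{700510}{23}$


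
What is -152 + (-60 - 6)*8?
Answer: -680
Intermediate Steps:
-152 + (-60 - 6)*8 = -152 - 66*8 = -152 - 528 = -680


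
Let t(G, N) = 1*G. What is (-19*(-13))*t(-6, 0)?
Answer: -1482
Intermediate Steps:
t(G, N) = G
(-19*(-13))*t(-6, 0) = -19*(-13)*(-6) = 247*(-6) = -1482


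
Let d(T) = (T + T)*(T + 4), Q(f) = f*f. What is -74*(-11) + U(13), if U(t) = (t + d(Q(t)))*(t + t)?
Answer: 1521476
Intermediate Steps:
Q(f) = f²
d(T) = 2*T*(4 + T) (d(T) = (2*T)*(4 + T) = 2*T*(4 + T))
U(t) = 2*t*(t + 2*t²*(4 + t²)) (U(t) = (t + 2*t²*(4 + t²))*(t + t) = (t + 2*t²*(4 + t²))*(2*t) = 2*t*(t + 2*t²*(4 + t²)))
-74*(-11) + U(13) = -74*(-11) + 13²*(2 + 4*13*(4 + 13²)) = 814 + 169*(2 + 4*13*(4 + 169)) = 814 + 169*(2 + 4*13*173) = 814 + 169*(2 + 8996) = 814 + 169*8998 = 814 + 1520662 = 1521476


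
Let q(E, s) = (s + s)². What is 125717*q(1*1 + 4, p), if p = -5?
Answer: 12571700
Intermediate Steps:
q(E, s) = 4*s² (q(E, s) = (2*s)² = 4*s²)
125717*q(1*1 + 4, p) = 125717*(4*(-5)²) = 125717*(4*25) = 125717*100 = 12571700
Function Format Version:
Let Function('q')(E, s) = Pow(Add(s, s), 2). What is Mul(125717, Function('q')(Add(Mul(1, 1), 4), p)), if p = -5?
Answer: 12571700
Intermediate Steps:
Function('q')(E, s) = Mul(4, Pow(s, 2)) (Function('q')(E, s) = Pow(Mul(2, s), 2) = Mul(4, Pow(s, 2)))
Mul(125717, Function('q')(Add(Mul(1, 1), 4), p)) = Mul(125717, Mul(4, Pow(-5, 2))) = Mul(125717, Mul(4, 25)) = Mul(125717, 100) = 12571700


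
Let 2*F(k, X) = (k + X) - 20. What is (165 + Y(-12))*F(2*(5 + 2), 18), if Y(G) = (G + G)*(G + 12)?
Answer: 990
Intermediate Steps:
Y(G) = 2*G*(12 + G) (Y(G) = (2*G)*(12 + G) = 2*G*(12 + G))
F(k, X) = -10 + X/2 + k/2 (F(k, X) = ((k + X) - 20)/2 = ((X + k) - 20)/2 = (-20 + X + k)/2 = -10 + X/2 + k/2)
(165 + Y(-12))*F(2*(5 + 2), 18) = (165 + 2*(-12)*(12 - 12))*(-10 + (½)*18 + (2*(5 + 2))/2) = (165 + 2*(-12)*0)*(-10 + 9 + (2*7)/2) = (165 + 0)*(-10 + 9 + (½)*14) = 165*(-10 + 9 + 7) = 165*6 = 990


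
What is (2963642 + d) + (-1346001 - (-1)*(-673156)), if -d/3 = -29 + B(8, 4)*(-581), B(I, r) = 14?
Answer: 968974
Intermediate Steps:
d = 24489 (d = -3*(-29 + 14*(-581)) = -3*(-29 - 8134) = -3*(-8163) = 24489)
(2963642 + d) + (-1346001 - (-1)*(-673156)) = (2963642 + 24489) + (-1346001 - (-1)*(-673156)) = 2988131 + (-1346001 - 1*673156) = 2988131 + (-1346001 - 673156) = 2988131 - 2019157 = 968974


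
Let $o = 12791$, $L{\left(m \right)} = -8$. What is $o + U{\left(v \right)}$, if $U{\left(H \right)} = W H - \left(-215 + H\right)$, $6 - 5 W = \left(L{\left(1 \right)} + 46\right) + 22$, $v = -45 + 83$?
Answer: $\frac{62788}{5} \approx 12558.0$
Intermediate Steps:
$v = 38$
$W = - \frac{54}{5}$ ($W = \frac{6}{5} - \frac{\left(-8 + 46\right) + 22}{5} = \frac{6}{5} - \frac{38 + 22}{5} = \frac{6}{5} - 12 = - \frac{54}{5} \approx -10.8$)
$U{\left(H \right)} = 215 - \frac{59 H}{5}$ ($U{\left(H \right)} = - \frac{54 H}{5} - \left(-215 + H\right) = 215 - \frac{59 H}{5}$)
$o + U{\left(v \right)} = 12791 + \left(215 - \frac{2242}{5}\right) = 12791 - \frac{1167}{5} = \frac{62788}{5}$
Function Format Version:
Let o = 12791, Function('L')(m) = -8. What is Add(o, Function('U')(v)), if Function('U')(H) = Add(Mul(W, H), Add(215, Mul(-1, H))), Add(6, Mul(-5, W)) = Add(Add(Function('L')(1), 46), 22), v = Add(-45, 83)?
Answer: Rational(62788, 5) ≈ 12558.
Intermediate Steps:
v = 38
W = Rational(-54, 5) (W = Add(Rational(6, 5), Mul(Rational(-1, 5), Add(Add(-8, 46), 22))) = Add(Rational(6, 5), Mul(Rational(-1, 5), Add(38, 22))) = Add(Rational(6, 5), Mul(Rational(-1, 5), 60)) = Add(Rational(6, 5), -12) = Rational(-54, 5) ≈ -10.800)
Function('U')(H) = Add(215, Mul(Rational(-59, 5), H)) (Function('U')(H) = Add(Mul(Rational(-54, 5), H), Add(215, Mul(-1, H))) = Add(215, Mul(Rational(-59, 5), H)))
Add(o, Function('U')(v)) = Add(12791, Add(215, Mul(Rational(-59, 5), 38))) = Add(12791, Add(215, Rational(-2242, 5))) = Add(12791, Rational(-1167, 5)) = Rational(62788, 5)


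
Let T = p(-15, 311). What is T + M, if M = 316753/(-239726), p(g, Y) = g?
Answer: -3912643/239726 ≈ -16.321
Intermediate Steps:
T = -15
M = -316753/239726 (M = 316753*(-1/239726) = -316753/239726 ≈ -1.3213)
T + M = -15 - 316753/239726 = -3912643/239726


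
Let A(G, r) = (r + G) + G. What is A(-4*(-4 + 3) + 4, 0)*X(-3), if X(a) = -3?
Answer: -48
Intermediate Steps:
A(G, r) = r + 2*G (A(G, r) = (G + r) + G = r + 2*G)
A(-4*(-4 + 3) + 4, 0)*X(-3) = (0 + 2*(-4*(-4 + 3) + 4))*(-3) = (0 + 2*(-4*(-1) + 4))*(-3) = (0 + 2*(4 + 4))*(-3) = (0 + 2*8)*(-3) = (0 + 16)*(-3) = 16*(-3) = -48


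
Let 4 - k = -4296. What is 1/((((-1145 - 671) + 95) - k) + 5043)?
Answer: -1/978 ≈ -0.0010225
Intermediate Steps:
k = 4300 (k = 4 - 1*(-4296) = 4 + 4296 = 4300)
1/((((-1145 - 671) + 95) - k) + 5043) = 1/((((-1145 - 671) + 95) - 1*4300) + 5043) = 1/(((-1816 + 95) - 4300) + 5043) = 1/((-1721 - 4300) + 5043) = 1/(-6021 + 5043) = 1/(-978) = -1/978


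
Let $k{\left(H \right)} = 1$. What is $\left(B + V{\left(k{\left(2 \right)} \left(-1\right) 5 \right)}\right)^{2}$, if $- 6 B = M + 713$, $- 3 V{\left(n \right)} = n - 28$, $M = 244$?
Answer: $\frac{88209}{4} \approx 22052.0$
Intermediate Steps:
$V{\left(n \right)} = \frac{28}{3} - \frac{n}{3}$ ($V{\left(n \right)} = - \frac{n - 28}{3} = - \frac{-28 + n}{3} = \frac{28}{3} - \frac{n}{3}$)
$B = - \frac{319}{2}$ ($B = - \frac{244 + 713}{6} = \left(- \frac{1}{6}\right) 957 = - \frac{319}{2} \approx -159.5$)
$\left(B + V{\left(k{\left(2 \right)} \left(-1\right) 5 \right)}\right)^{2} = \left(- \frac{319}{2} + \left(\frac{28}{3} - \frac{1 \left(-1\right) 5}{3}\right)\right)^{2} = \left(- \frac{319}{2} + \left(\frac{28}{3} - \frac{\left(-1\right) 5}{3}\right)\right)^{2} = \left(- \frac{319}{2} + \left(\frac{28}{3} - - \frac{5}{3}\right)\right)^{2} = \left(- \frac{319}{2} + \left(\frac{28}{3} + \frac{5}{3}\right)\right)^{2} = \left(- \frac{319}{2} + 11\right)^{2} = \left(- \frac{297}{2}\right)^{2} = \frac{88209}{4}$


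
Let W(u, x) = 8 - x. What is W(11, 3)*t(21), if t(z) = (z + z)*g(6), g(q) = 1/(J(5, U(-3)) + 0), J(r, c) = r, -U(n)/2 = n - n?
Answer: 42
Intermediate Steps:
U(n) = 0 (U(n) = -2*(n - n) = -2*0 = 0)
g(q) = 1/5 (g(q) = 1/(5 + 0) = 1/5)
t(z) = 2*z/5 (t(z) = (z + z)*(1/5) = (2*z)*(1/5) = 2*z/5)
W(11, 3)*t(21) = (8 - 1*3)*((2/5)*21) = (8 - 3)*(42/5) = 5*(42/5) = 42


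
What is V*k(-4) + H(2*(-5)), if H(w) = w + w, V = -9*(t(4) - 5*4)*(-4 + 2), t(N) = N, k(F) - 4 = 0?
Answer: -1172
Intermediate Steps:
k(F) = 4 (k(F) = 4 + 0 = 4)
V = -288 (V = -9*(4 - 5*4)*(-4 + 2) = -9*(4 - 20)*(-2) = -(-144)*(-2) = -9*32 = -288)
H(w) = 2*w
V*k(-4) + H(2*(-5)) = -288*4 + 2*(2*(-5)) = -1152 + 2*(-10) = -1152 - 20 = -1172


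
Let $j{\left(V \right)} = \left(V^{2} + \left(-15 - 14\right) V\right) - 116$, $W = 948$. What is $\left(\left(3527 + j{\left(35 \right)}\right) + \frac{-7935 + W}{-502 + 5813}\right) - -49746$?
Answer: $\frac{283425150}{5311} \approx 53366.0$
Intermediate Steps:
$j{\left(V \right)} = -116 + V^{2} - 29 V$ ($j{\left(V \right)} = \left(V^{2} - 29 V\right) - 116 = -116 + V^{2} - 29 V$)
$\left(\left(3527 + j{\left(35 \right)}\right) + \frac{-7935 + W}{-502 + 5813}\right) - -49746 = \left(\left(3527 - \left(1131 - 1225\right)\right) + \frac{-7935 + 948}{-502 + 5813}\right) - -49746 = \left(\left(3527 - -94\right) - \frac{6987}{5311}\right) + 49746 = \left(\left(3527 + 94\right) - \frac{6987}{5311}\right) + 49746 = \left(3621 - \frac{6987}{5311}\right) + 49746 = \frac{19224144}{5311} + 49746 = \frac{283425150}{5311}$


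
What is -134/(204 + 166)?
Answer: -67/185 ≈ -0.36216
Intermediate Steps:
-134/(204 + 166) = -134/370 = -134*1/370 = -67/185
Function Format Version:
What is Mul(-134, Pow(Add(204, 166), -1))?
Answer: Rational(-67, 185) ≈ -0.36216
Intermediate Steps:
Mul(-134, Pow(Add(204, 166), -1)) = Mul(-134, Pow(370, -1)) = Mul(-134, Rational(1, 370)) = Rational(-67, 185)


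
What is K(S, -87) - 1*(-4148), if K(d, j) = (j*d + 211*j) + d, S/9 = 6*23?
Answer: -121021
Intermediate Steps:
S = 1242 (S = 9*(6*23) = 9*138 = 1242)
K(d, j) = d + 211*j + d*j (K(d, j) = (d*j + 211*j) + d = (211*j + d*j) + d = d + 211*j + d*j)
K(S, -87) - 1*(-4148) = (1242 + 211*(-87) + 1242*(-87)) - 1*(-4148) = (1242 - 18357 - 108054) + 4148 = -125169 + 4148 = -121021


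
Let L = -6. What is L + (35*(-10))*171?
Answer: -59856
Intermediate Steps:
L + (35*(-10))*171 = -6 + (35*(-10))*171 = -6 - 350*171 = -6 - 59850 = -59856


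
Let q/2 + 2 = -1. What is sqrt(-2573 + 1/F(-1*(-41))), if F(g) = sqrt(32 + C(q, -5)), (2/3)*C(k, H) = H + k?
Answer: sqrt(-2472653 + 31*sqrt(62))/31 ≈ 50.722*I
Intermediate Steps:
q = -6 (q = -4 + 2*(-1) = -4 - 2 = -6)
C(k, H) = 3*H/2 + 3*k/2 (C(k, H) = 3*(H + k)/2 = 3*H/2 + 3*k/2)
F(g) = sqrt(62)/2 (F(g) = sqrt(32 + ((3/2)*(-5) + (3/2)*(-6))) = sqrt(32 + (-15/2 - 9)) = sqrt(32 - 33/2) = sqrt(31/2) = sqrt(62)/2)
sqrt(-2573 + 1/F(-1*(-41))) = sqrt(-2573 + 1/(sqrt(62)/2)) = sqrt(-2573 + sqrt(62)/31)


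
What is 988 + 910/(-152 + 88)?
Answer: 31161/32 ≈ 973.78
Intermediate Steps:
988 + 910/(-152 + 88) = 988 + 910/(-64) = 988 + 910*(-1/64) = 988 - 455/32 = 31161/32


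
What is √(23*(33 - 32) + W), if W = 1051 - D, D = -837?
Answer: 7*√39 ≈ 43.715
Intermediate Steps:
W = 1888 (W = 1051 - 1*(-837) = 1051 + 837 = 1888)
√(23*(33 - 32) + W) = √(23*(33 - 32) + 1888) = √(23*1 + 1888) = √(23 + 1888) = √1911 = 7*√39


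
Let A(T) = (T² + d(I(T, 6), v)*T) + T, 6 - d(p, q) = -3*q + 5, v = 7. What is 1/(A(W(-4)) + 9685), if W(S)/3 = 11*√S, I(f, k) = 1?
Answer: 5329/30702565 - 1518*I/30702565 ≈ 0.00017357 - 4.9442e-5*I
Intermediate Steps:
d(p, q) = 1 + 3*q (d(p, q) = 6 - (-3*q + 5) = 6 - (5 - 3*q) = 6 + (-5 + 3*q) = 1 + 3*q)
W(S) = 33*√S (W(S) = 3*(11*√S) = 33*√S)
A(T) = T² + 23*T (A(T) = (T² + (1 + 3*7)*T) + T = (T² + (1 + 21)*T) + T = (T² + 22*T) + T = T² + 23*T)
1/(A(W(-4)) + 9685) = 1/((33*√(-4))*(23 + 33*√(-4)) + 9685) = 1/((33*(2*I))*(23 + 33*(2*I)) + 9685) = 1/((66*I)*(23 + 66*I) + 9685) = 1/(66*I*(23 + 66*I) + 9685) = 1/(9685 + 66*I*(23 + 66*I))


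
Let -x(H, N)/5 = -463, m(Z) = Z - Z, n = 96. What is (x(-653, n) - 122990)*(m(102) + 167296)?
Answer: -20188444800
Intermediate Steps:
m(Z) = 0
x(H, N) = 2315 (x(H, N) = -5*(-463) = 2315)
(x(-653, n) - 122990)*(m(102) + 167296) = (2315 - 122990)*(0 + 167296) = -120675*167296 = -20188444800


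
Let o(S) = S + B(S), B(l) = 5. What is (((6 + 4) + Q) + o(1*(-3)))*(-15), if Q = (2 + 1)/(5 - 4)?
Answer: -225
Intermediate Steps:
Q = 3 (Q = 3/1 = 3*1 = 3)
o(S) = 5 + S (o(S) = S + 5 = 5 + S)
(((6 + 4) + Q) + o(1*(-3)))*(-15) = (((6 + 4) + 3) + (5 + 1*(-3)))*(-15) = ((10 + 3) + (5 - 3))*(-15) = (13 + 2)*(-15) = 15*(-15) = -225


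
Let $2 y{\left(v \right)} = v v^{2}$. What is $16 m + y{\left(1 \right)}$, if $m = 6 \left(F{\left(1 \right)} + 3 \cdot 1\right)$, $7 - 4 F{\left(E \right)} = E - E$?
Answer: $\frac{913}{2} \approx 456.5$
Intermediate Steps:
$y{\left(v \right)} = \frac{v^{3}}{2}$ ($y{\left(v \right)} = \frac{v v^{2}}{2} = \frac{v^{3}}{2}$)
$F{\left(E \right)} = \frac{7}{4}$ ($F{\left(E \right)} = \frac{7}{4} - \frac{E - E}{4} = \frac{7}{4} - 0 = \frac{7}{4} + 0 = \frac{7}{4}$)
$m = \frac{57}{2}$ ($m = 6 \left(\frac{7}{4} + 3 \cdot 1\right) = 6 \left(\frac{7}{4} + 3\right) = 6 \cdot \frac{19}{4} = \frac{57}{2} \approx 28.5$)
$16 m + y{\left(1 \right)} = 16 \cdot \frac{57}{2} + \frac{1^{3}}{2} = 456 + \frac{1}{2} \cdot 1 = 456 + \frac{1}{2} = \frac{913}{2}$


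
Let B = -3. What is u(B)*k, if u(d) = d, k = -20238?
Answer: 60714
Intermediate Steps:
u(B)*k = -3*(-20238) = 60714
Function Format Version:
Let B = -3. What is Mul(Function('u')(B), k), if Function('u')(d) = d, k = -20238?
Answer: 60714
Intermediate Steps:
Mul(Function('u')(B), k) = Mul(-3, -20238) = 60714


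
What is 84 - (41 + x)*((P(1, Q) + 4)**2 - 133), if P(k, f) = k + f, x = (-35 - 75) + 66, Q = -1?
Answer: -267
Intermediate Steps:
x = -44 (x = -110 + 66 = -44)
P(k, f) = f + k
84 - (41 + x)*((P(1, Q) + 4)**2 - 133) = 84 - (41 - 44)*(((-1 + 1) + 4)**2 - 133) = 84 - (-3)*((0 + 4)**2 - 133) = 84 - (-3)*(4**2 - 133) = 84 - (-3)*(16 - 133) = 84 - (-3)*(-117) = 84 - 1*351 = 84 - 351 = -267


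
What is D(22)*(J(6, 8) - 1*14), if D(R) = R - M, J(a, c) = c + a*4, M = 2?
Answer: 360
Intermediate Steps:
J(a, c) = c + 4*a
D(R) = -2 + R (D(R) = R - 1*2 = R - 2 = -2 + R)
D(22)*(J(6, 8) - 1*14) = (-2 + 22)*((8 + 4*6) - 1*14) = 20*((8 + 24) - 14) = 20*(32 - 14) = 20*18 = 360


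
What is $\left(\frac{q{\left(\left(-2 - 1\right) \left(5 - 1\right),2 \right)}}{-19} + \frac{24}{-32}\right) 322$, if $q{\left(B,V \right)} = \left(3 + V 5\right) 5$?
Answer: $- \frac{51037}{38} \approx -1343.1$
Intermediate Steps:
$q{\left(B,V \right)} = 15 + 25 V$ ($q{\left(B,V \right)} = \left(3 + 5 V\right) 5 = 15 + 25 V$)
$\left(\frac{q{\left(\left(-2 - 1\right) \left(5 - 1\right),2 \right)}}{-19} + \frac{24}{-32}\right) 322 = \left(\frac{15 + 25 \cdot 2}{-19} + \frac{24}{-32}\right) 322 = \left(\left(15 + 50\right) \left(- \frac{1}{19}\right) + 24 \left(- \frac{1}{32}\right)\right) 322 = \left(65 \left(- \frac{1}{19}\right) - \frac{3}{4}\right) 322 = \left(- \frac{65}{19} - \frac{3}{4}\right) 322 = \left(- \frac{317}{76}\right) 322 = - \frac{51037}{38}$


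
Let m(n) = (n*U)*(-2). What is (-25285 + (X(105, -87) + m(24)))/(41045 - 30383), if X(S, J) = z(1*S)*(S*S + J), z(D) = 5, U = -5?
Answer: 29645/10662 ≈ 2.7804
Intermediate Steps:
m(n) = 10*n (m(n) = (n*(-5))*(-2) = -5*n*(-2) = 10*n)
X(S, J) = 5*J + 5*S**2 (X(S, J) = 5*(S*S + J) = 5*(S**2 + J) = 5*(J + S**2) = 5*J + 5*S**2)
(-25285 + (X(105, -87) + m(24)))/(41045 - 30383) = (-25285 + ((5*(-87) + 5*105**2) + 10*24))/(41045 - 30383) = (-25285 + ((-435 + 5*11025) + 240))/10662 = (-25285 + ((-435 + 55125) + 240))*(1/10662) = (-25285 + (54690 + 240))*(1/10662) = (-25285 + 54930)*(1/10662) = 29645*(1/10662) = 29645/10662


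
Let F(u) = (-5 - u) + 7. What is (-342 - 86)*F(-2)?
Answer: -1712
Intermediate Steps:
F(u) = 2 - u
(-342 - 86)*F(-2) = (-342 - 86)*(2 - 1*(-2)) = -428*(2 + 2) = -428*4 = -1712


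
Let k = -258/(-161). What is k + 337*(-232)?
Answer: -12587366/161 ≈ -78182.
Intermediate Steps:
k = 258/161 (k = -258*(-1/161) = 258/161 ≈ 1.6025)
k + 337*(-232) = 258/161 + 337*(-232) = 258/161 - 78184 = -12587366/161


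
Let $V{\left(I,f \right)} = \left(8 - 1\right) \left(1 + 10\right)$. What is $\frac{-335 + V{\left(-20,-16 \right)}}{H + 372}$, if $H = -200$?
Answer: $- \frac{3}{2} \approx -1.5$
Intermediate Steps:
$V{\left(I,f \right)} = 77$ ($V{\left(I,f \right)} = 7 \cdot 11 = 77$)
$\frac{-335 + V{\left(-20,-16 \right)}}{H + 372} = \frac{-335 + 77}{-200 + 372} = - \frac{258}{172} = \left(-258\right) \frac{1}{172} = - \frac{3}{2}$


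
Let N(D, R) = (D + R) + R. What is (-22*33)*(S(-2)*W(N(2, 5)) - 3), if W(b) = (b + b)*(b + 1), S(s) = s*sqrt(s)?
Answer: 2178 + 453024*I*sqrt(2) ≈ 2178.0 + 6.4067e+5*I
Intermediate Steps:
N(D, R) = D + 2*R
S(s) = s**(3/2)
W(b) = 2*b*(1 + b) (W(b) = (2*b)*(1 + b) = 2*b*(1 + b))
(-22*33)*(S(-2)*W(N(2, 5)) - 3) = (-22*33)*((-2)**(3/2)*(2*(2 + 2*5)*(1 + (2 + 2*5))) - 3) = -726*((-2*I*sqrt(2))*(2*(2 + 10)*(1 + (2 + 10))) - 3) = -726*((-2*I*sqrt(2))*(2*12*(1 + 12)) - 3) = -726*((-2*I*sqrt(2))*(2*12*13) - 3) = -726*(-2*I*sqrt(2)*312 - 3) = -726*(-624*I*sqrt(2) - 3) = -726*(-3 - 624*I*sqrt(2)) = 2178 + 453024*I*sqrt(2)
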